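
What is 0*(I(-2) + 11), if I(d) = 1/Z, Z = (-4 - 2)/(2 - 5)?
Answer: 0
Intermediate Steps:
Z = 2 (Z = -6/(-3) = -6*(-⅓) = 2)
I(d) = ½ (I(d) = 1/2 = ½)
0*(I(-2) + 11) = 0*(½ + 11) = 0*(23/2) = 0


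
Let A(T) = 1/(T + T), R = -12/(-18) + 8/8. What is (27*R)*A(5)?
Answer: 9/2 ≈ 4.5000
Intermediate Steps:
R = 5/3 (R = -12*(-1/18) + 8*(⅛) = ⅔ + 1 = 5/3 ≈ 1.6667)
A(T) = 1/(2*T)
(27*R)*A(5) = (27*(5/3))*((½)/5) = 45*((½)*(⅕)) = 45*(⅒) = 9/2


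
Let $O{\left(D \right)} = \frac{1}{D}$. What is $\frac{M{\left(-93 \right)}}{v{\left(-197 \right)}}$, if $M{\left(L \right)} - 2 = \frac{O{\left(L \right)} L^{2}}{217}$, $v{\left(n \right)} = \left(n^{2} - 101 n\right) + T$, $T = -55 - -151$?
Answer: $\frac{11}{411614} \approx 2.6724 \cdot 10^{-5}$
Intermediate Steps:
$T = 96$ ($T = -55 + 151 = 96$)
$v{\left(n \right)} = 96 + n^{2} - 101 n$ ($v{\left(n \right)} = \left(n^{2} - 101 n\right) + 96 = 96 + n^{2} - 101 n$)
$M{\left(L \right)} = 2 + \frac{L}{217}$ ($M{\left(L \right)} = 2 + \frac{\frac{1}{L} L^{2}}{217} = 2 + L \frac{1}{217} = 2 + \frac{L}{217}$)
$\frac{M{\left(-93 \right)}}{v{\left(-197 \right)}} = \frac{2 + \frac{1}{217} \left(-93\right)}{96 + \left(-197\right)^{2} - -19897} = \frac{2 - \frac{3}{7}}{96 + 38809 + 19897} = \frac{11}{7 \cdot 58802} = \frac{11}{7} \cdot \frac{1}{58802} = \frac{11}{411614}$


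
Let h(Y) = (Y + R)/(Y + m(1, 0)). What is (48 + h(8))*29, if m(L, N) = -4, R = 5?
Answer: 5945/4 ≈ 1486.3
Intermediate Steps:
h(Y) = (5 + Y)/(-4 + Y) (h(Y) = (Y + 5)/(Y - 4) = (5 + Y)/(-4 + Y))
(48 + h(8))*29 = (48 + (5 + 8)/(-4 + 8))*29 = (48 + 13/4)*29 = (205/4)*29 = 5945/4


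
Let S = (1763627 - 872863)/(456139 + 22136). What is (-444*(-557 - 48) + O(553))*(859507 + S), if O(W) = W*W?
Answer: 33733884727056583/68325 ≈ 4.9373e+11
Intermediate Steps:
S = 127252/68325 (S = 890764/478275 = 890764*(1/478275) = 127252/68325 ≈ 1.8625)
O(W) = W²
(-444*(-557 - 48) + O(553))*(859507 + S) = (-444*(-557 - 48) + 553²)*(859507 + 127252/68325) = (-444*(-605) + 305809)*(58725943027/68325) = (268620 + 305809)*(58725943027/68325) = 574429*(58725943027/68325) = 33733884727056583/68325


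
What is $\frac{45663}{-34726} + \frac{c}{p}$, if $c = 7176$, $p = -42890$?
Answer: $- \frac{1103839923}{744699070} \approx -1.4823$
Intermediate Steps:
$\frac{45663}{-34726} + \frac{c}{p} = \frac{45663}{-34726} + \frac{7176}{-42890} = 45663 \left(- \frac{1}{34726}\right) + 7176 \left(- \frac{1}{42890}\right) = - \frac{45663}{34726} - \frac{3588}{21445} = - \frac{1103839923}{744699070}$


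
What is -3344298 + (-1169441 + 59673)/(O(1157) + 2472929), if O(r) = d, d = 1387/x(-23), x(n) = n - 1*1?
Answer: -198480464305314/59348909 ≈ -3.3443e+6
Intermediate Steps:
x(n) = -1 + n (x(n) = n - 1 = -1 + n)
d = -1387/24 (d = 1387/(-1 - 23) = 1387/(-24) = 1387*(-1/24) = -1387/24 ≈ -57.792)
O(r) = -1387/24
-3344298 + (-1169441 + 59673)/(O(1157) + 2472929) = -3344298 + (-1169441 + 59673)/(-1387/24 + 2472929) = -3344298 - 1109768/59348909/24 = -3344298 - 1109768*24/59348909 = -3344298 - 26634432/59348909 = -198480464305314/59348909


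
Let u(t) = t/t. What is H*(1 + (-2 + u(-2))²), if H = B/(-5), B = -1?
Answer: ⅖ ≈ 0.40000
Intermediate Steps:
u(t) = 1
H = ⅕ (H = -1/(-5) = -1*(-⅕) = ⅕ ≈ 0.20000)
H*(1 + (-2 + u(-2))²) = (1 + (-2 + 1)²)/5 = (1 + (-1)²)/5 = (1 + 1)/5 = (⅕)*2 = ⅖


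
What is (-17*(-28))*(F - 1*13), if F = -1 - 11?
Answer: -11900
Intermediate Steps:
F = -12
(-17*(-28))*(F - 1*13) = (-17*(-28))*(-12 - 1*13) = 476*(-12 - 13) = 476*(-25) = -11900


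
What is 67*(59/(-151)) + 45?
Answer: 2842/151 ≈ 18.821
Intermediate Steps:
67*(59/(-151)) + 45 = 67*(59*(-1/151)) + 45 = 67*(-59/151) + 45 = -3953/151 + 45 = 2842/151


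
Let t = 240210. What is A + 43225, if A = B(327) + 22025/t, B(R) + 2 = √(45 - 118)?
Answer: 2076523771/48042 + I*√73 ≈ 43223.0 + 8.544*I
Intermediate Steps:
B(R) = -2 + I*√73 (B(R) = -2 + √(45 - 118) = -2 + √(-73) = -2 + I*√73)
A = -91679/48042 + I*√73 (A = (-2 + I*√73) + 22025/240210 = (-2 + I*√73) + 22025*(1/240210) = (-2 + I*√73) + 4405/48042 = -91679/48042 + I*√73 ≈ -1.9083 + 8.544*I)
A + 43225 = (-91679/48042 + I*√73) + 43225 = 2076523771/48042 + I*√73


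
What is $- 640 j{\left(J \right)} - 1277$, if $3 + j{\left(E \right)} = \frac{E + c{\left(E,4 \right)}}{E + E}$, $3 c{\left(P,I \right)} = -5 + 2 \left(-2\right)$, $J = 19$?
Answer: $\frac{7097}{19} \approx 373.53$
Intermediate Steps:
$c{\left(P,I \right)} = -3$ ($c{\left(P,I \right)} = \frac{-5 + 2 \left(-2\right)}{3} = \frac{-5 - 4}{3} = \frac{1}{3} \left(-9\right) = -3$)
$j{\left(E \right)} = -3 + \frac{-3 + E}{2 E}$ ($j{\left(E \right)} = -3 + \frac{E - 3}{E + E} = -3 + \frac{-3 + E}{2 E}$)
$- 640 j{\left(J \right)} - 1277 = - 640 \frac{-3 - 95}{2 \cdot 19} - 1277 = - 640 \cdot \frac{1}{2} \cdot \frac{1}{19} \left(-3 - 95\right) - 1277 = - 640 \cdot \frac{1}{2} \cdot \frac{1}{19} \left(-98\right) - 1277 = \left(-640\right) \left(- \frac{49}{19}\right) - 1277 = \frac{31360}{19} - 1277 = \frac{7097}{19}$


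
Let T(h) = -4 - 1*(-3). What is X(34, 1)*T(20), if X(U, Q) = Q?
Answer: -1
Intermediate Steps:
T(h) = -1 (T(h) = -4 + 3 = -1)
X(34, 1)*T(20) = 1*(-1) = -1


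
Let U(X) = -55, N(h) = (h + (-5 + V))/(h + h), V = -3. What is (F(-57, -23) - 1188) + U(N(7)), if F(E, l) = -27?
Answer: -1270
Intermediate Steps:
N(h) = (-8 + h)/(2*h) (N(h) = (h + (-5 - 3))/(h + h) = (h - 8)/((2*h)) = (-8 + h)*(1/(2*h)) = (-8 + h)/(2*h))
(F(-57, -23) - 1188) + U(N(7)) = (-27 - 1188) - 55 = -1215 - 55 = -1270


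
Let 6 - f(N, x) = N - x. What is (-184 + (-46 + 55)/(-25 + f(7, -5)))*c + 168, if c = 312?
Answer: -1777248/31 ≈ -57331.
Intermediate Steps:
f(N, x) = 6 + x - N (f(N, x) = 6 - (N - x) = 6 + (x - N) = 6 + x - N)
(-184 + (-46 + 55)/(-25 + f(7, -5)))*c + 168 = (-184 + (-46 + 55)/(-25 + (6 - 5 - 1*7)))*312 + 168 = (-184 + 9/(-25 + (6 - 5 - 7)))*312 + 168 = (-184 + 9/(-25 - 6))*312 + 168 = (-184 + 9/(-31))*312 + 168 = (-184 + 9*(-1/31))*312 + 168 = (-184 - 9/31)*312 + 168 = -5713/31*312 + 168 = -1782456/31 + 168 = -1777248/31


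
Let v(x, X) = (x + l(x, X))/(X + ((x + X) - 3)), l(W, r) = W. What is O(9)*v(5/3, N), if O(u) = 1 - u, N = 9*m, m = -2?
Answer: 5/7 ≈ 0.71429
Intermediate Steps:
N = -18 (N = 9*(-2) = -18)
v(x, X) = 2*x/(-3 + x + 2*X) (v(x, X) = (x + x)/(X + ((x + X) - 3)) = (2*x)/(X + ((X + x) - 3)) = (2*x)/(X + (-3 + X + x)) = (2*x)/(-3 + x + 2*X) = 2*x/(-3 + x + 2*X))
O(9)*v(5/3, N) = (1 - 1*9)*(2*(5/3)/(-3 + 5/3 + 2*(-18))) = (1 - 9)*(2*(5*(⅓))/(-3 + 5*(⅓) - 36)) = -16*5/(3*(-3 + 5/3 - 36)) = -16*5/(3*(-112/3)) = -16*5*(-3)/(3*112) = -8*(-5/56) = 5/7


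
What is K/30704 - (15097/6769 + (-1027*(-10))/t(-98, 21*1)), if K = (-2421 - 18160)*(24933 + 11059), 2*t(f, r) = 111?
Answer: -70111323307547/2883715842 ≈ -24313.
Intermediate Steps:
t(f, r) = 111/2 (t(f, r) = (1/2)*111 = 111/2)
K = -740751352 (K = -20581*35992 = -740751352)
K/30704 - (15097/6769 + (-1027*(-10))/t(-98, 21*1)) = -740751352/30704 - (15097/6769 + (-1027*(-10))/(111/2)) = -740751352*1/30704 - (15097*(1/6769) + 10270*(2/111)) = -92593919/3838 - (15097/6769 + 20540/111) = -92593919/3838 - 1*140711027/751359 = -92593919/3838 - 140711027/751359 = -70111323307547/2883715842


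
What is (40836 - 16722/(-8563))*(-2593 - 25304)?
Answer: -9755452294830/8563 ≈ -1.1393e+9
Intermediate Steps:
(40836 - 16722/(-8563))*(-2593 - 25304) = (40836 - 16722*(-1/8563))*(-27897) = (40836 + 16722/8563)*(-27897) = (349695390/8563)*(-27897) = -9755452294830/8563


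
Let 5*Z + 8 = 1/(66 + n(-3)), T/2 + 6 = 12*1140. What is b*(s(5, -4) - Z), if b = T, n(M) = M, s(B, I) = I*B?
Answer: -52845452/105 ≈ -5.0329e+5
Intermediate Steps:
s(B, I) = B*I
T = 27348 (T = -12 + 2*(12*1140) = -12 + 2*13680 = -12 + 27360 = 27348)
Z = -503/315 (Z = -8/5 + 1/(5*(66 - 3)) = -8/5 + (⅕)/63 = -8/5 + (⅕)*(1/63) = -8/5 + 1/315 = -503/315 ≈ -1.5968)
b = 27348
b*(s(5, -4) - Z) = 27348*(5*(-4) - 1*(-503/315)) = 27348*(-20 + 503/315) = 27348*(-5797/315) = -52845452/105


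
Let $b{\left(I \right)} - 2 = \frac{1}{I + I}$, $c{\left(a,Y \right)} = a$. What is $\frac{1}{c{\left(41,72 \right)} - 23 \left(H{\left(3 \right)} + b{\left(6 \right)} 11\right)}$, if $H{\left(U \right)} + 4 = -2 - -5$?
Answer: $- \frac{12}{5557} \approx -0.0021594$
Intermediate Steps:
$H{\left(U \right)} = -1$ ($H{\left(U \right)} = -4 - -3 = -4 + \left(-2 + 5\right) = -4 + 3 = -1$)
$b{\left(I \right)} = 2 + \frac{1}{2 I}$ ($b{\left(I \right)} = 2 + \frac{1}{I + I} = 2 + \frac{1}{2 I}$)
$\frac{1}{c{\left(41,72 \right)} - 23 \left(H{\left(3 \right)} + b{\left(6 \right)} 11\right)} = \frac{1}{41 - 23 \left(-1 + \left(2 + \frac{1}{2 \cdot 6}\right) 11\right)} = \frac{1}{41 - 23 \left(-1 + \left(2 + \frac{1}{2} \cdot \frac{1}{6}\right) 11\right)} = \frac{1}{41 - 23 \left(-1 + \left(2 + \frac{1}{12}\right) 11\right)} = \frac{1}{41 - 23 \left(-1 + \frac{25}{12} \cdot 11\right)} = \frac{1}{41 - 23 \left(-1 + \frac{275}{12}\right)} = \frac{1}{41 - \frac{6049}{12}} = \frac{1}{- \frac{5557}{12}} = - \frac{12}{5557}$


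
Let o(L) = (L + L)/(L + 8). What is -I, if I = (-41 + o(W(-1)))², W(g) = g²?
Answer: -134689/81 ≈ -1662.8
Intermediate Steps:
o(L) = 2*L/(8 + L) (o(L) = (2*L)/(8 + L) = 2*L/(8 + L))
I = 134689/81 (I = (-41 + 2*(-1)²/(8 + (-1)²))² = (-41 + 2*1/(8 + 1))² = (-41 + 2*1/9)² = (-41 + 2*1*(⅑))² = (-41 + 2/9)² = (-367/9)² = 134689/81 ≈ 1662.8)
-I = -1*134689/81 = -134689/81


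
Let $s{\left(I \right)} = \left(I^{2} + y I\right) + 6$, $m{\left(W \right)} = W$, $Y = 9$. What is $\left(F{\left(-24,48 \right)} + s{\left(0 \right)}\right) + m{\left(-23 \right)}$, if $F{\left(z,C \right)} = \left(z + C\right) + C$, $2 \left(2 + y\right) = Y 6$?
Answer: $55$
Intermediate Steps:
$y = 25$ ($y = -2 + \frac{9 \cdot 6}{2} = -2 + \frac{1}{2} \cdot 54 = -2 + 27 = 25$)
$F{\left(z,C \right)} = z + 2 C$ ($F{\left(z,C \right)} = \left(C + z\right) + C = z + 2 C$)
$s{\left(I \right)} = 6 + I^{2} + 25 I$ ($s{\left(I \right)} = \left(I^{2} + 25 I\right) + 6 = 6 + I^{2} + 25 I$)
$\left(F{\left(-24,48 \right)} + s{\left(0 \right)}\right) + m{\left(-23 \right)} = \left(\left(-24 + 2 \cdot 48\right) + \left(6 + 0^{2} + 25 \cdot 0\right)\right) - 23 = \left(\left(-24 + 96\right) + \left(6 + 0 + 0\right)\right) - 23 = \left(72 + 6\right) - 23 = 78 - 23 = 55$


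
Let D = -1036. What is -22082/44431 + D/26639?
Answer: -634272914/1183597409 ≈ -0.53589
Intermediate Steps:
-22082/44431 + D/26639 = -22082/44431 - 1036/26639 = -634272914/1183597409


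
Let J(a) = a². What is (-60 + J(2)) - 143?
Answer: -199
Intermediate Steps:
(-60 + J(2)) - 143 = (-60 + 2²) - 143 = (-60 + 4) - 143 = -56 - 143 = -199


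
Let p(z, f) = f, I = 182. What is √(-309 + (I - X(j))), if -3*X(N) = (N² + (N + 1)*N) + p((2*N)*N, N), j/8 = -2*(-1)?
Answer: √489/3 ≈ 7.3711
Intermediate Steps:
j = 16 (j = 8*(-2*(-1)) = 8*2 = 16)
X(N) = -N/3 - N²/3 - N*(1 + N)/3 (X(N) = -((N² + (N + 1)*N) + N)/3 = -((N² + (1 + N)*N) + N)/3 = -((N² + N*(1 + N)) + N)/3 = -(N + N² + N*(1 + N))/3 = -N/3 - N²/3 - N*(1 + N)/3)
√(-309 + (I - X(j))) = √(-309 + (182 - 2*16*(-1 - 1*16)/3)) = √(-309 + (182 - 2*16*(-1 - 16)/3)) = √(-309 + (182 - 2*16*(-17)/3)) = √(-309 + (182 - 1*(-544/3))) = √(-309 + (182 + 544/3)) = √(-309 + 1090/3) = √(163/3) = √489/3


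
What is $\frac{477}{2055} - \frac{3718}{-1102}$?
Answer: $\frac{1361024}{377435} \approx 3.606$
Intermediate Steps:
$\frac{477}{2055} - \frac{3718}{-1102} = 477 \cdot \frac{1}{2055} - - \frac{1859}{551} = \frac{159}{685} + \frac{1859}{551} = \frac{1361024}{377435}$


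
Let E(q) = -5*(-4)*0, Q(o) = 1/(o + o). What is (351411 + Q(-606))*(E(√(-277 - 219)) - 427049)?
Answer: -181884495533419/1212 ≈ -1.5007e+11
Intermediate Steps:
Q(o) = 1/(2*o)
E(q) = 0 (E(q) = 20*0 = 0)
(351411 + Q(-606))*(E(√(-277 - 219)) - 427049) = (351411 + (½)/(-606))*(0 - 427049) = (351411 + (½)*(-1/606))*(-427049) = (351411 - 1/1212)*(-427049) = (425910131/1212)*(-427049) = -181884495533419/1212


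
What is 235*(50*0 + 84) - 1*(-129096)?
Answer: 148836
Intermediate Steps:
235*(50*0 + 84) - 1*(-129096) = 235*(0 + 84) + 129096 = 235*84 + 129096 = 19740 + 129096 = 148836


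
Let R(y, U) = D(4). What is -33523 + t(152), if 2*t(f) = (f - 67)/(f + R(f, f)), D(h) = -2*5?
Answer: -9520447/284 ≈ -33523.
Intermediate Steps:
D(h) = -10
R(y, U) = -10
t(f) = (-67 + f)/(2*(-10 + f)) (t(f) = ((f - 67)/(f - 10))/2 = ((-67 + f)/(-10 + f))/2 = (-67 + f)/(2*(-10 + f)))
-33523 + t(152) = -33523 + (-67 + 152)/(2*(-10 + 152)) = -33523 + (½)*85/142 = -33523 + (½)*(1/142)*85 = -33523 + 85/284 = -9520447/284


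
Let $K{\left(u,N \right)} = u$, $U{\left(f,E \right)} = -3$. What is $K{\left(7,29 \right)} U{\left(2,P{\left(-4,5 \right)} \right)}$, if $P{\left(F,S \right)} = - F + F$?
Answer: $-21$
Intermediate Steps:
$P{\left(F,S \right)} = 0$
$K{\left(7,29 \right)} U{\left(2,P{\left(-4,5 \right)} \right)} = 7 \left(-3\right) = -21$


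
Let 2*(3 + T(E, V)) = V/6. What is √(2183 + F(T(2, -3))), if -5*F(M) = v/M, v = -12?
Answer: √9220055/65 ≈ 46.715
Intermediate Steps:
T(E, V) = -3 + V/12 (T(E, V) = -3 + (V/6)/2 = -3 + V/12)
F(M) = 12/(5*M) (F(M) = -(-12)/(5*M) = 12/(5*M))
√(2183 + F(T(2, -3))) = √(2183 + 12/(5*(-3 + (1/12)*(-3)))) = √(2183 + 12/(5*(-3 - ¼))) = √(2183 + 12/(5*(-13/4))) = √(2183 + (12/5)*(-4/13)) = √(2183 - 48/65) = √(141847/65) = √9220055/65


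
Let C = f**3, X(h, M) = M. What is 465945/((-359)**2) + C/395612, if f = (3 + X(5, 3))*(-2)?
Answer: 46027681743/12746717543 ≈ 3.6109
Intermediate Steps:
f = -12 (f = (3 + 3)*(-2) = 6*(-2) = -12)
C = -1728 (C = (-12)**3 = -1728)
465945/((-359)**2) + C/395612 = 465945/((-359)**2) - 1728/395612 = 465945/128881 - 1728*1/395612 = 465945*(1/128881) - 432/98903 = 465945/128881 - 432/98903 = 46027681743/12746717543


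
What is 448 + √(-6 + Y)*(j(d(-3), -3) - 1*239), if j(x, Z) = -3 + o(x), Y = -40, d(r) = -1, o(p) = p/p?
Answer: 448 - 241*I*√46 ≈ 448.0 - 1634.5*I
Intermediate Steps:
o(p) = 1
j(x, Z) = -2 (j(x, Z) = -3 + 1 = -2)
448 + √(-6 + Y)*(j(d(-3), -3) - 1*239) = 448 + √(-6 - 40)*(-2 - 1*239) = 448 + √(-46)*(-2 - 239) = 448 + (I*√46)*(-241) = 448 - 241*I*√46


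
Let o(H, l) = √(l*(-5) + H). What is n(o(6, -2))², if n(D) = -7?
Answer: 49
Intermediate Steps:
o(H, l) = √(H - 5*l) (o(H, l) = √(-5*l + H) = √(H - 5*l))
n(o(6, -2))² = (-7)² = 49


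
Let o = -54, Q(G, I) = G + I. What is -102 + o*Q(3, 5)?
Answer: -534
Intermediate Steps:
-102 + o*Q(3, 5) = -102 - 54*(3 + 5) = -102 - 54*8 = -102 - 432 = -534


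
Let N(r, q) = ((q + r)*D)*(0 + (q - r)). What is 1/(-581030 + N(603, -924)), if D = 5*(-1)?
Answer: -1/3031865 ≈ -3.2983e-7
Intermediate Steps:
D = -5
N(r, q) = (q - r)*(-5*q - 5*r) (N(r, q) = ((q + r)*(-5))*(0 + (q - r)) = (-5*q - 5*r)*(q - r) = (q - r)*(-5*q - 5*r))
1/(-581030 + N(603, -924)) = 1/(-581030 + (-5*(-924)² + 5*603²)) = 1/(-581030 + (-5*853776 + 5*363609)) = 1/(-581030 + (-4268880 + 1818045)) = 1/(-581030 - 2450835) = 1/(-3031865) = -1/3031865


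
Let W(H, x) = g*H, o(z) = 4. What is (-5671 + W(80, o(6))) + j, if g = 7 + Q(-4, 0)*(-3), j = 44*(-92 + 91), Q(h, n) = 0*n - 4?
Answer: -4195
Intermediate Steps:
Q(h, n) = -4 (Q(h, n) = 0 - 4 = -4)
j = -44 (j = 44*(-1) = -44)
g = 19 (g = 7 - 4*(-3) = 7 + 12 = 19)
W(H, x) = 19*H
(-5671 + W(80, o(6))) + j = (-5671 + 19*80) - 44 = (-5671 + 1520) - 44 = -4151 - 44 = -4195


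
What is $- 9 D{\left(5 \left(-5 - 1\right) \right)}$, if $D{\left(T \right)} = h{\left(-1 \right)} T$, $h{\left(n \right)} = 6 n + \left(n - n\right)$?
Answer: $-1620$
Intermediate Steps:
$h{\left(n \right)} = 6 n$ ($h{\left(n \right)} = 6 n + 0 = 6 n$)
$D{\left(T \right)} = - 6 T$ ($D{\left(T \right)} = 6 \left(-1\right) T = - 6 T$)
$- 9 D{\left(5 \left(-5 - 1\right) \right)} = - 9 \left(- 6 \cdot 5 \left(-5 - 1\right)\right) = - 9 \left(- 6 \cdot 5 \left(-6\right)\right) = - 9 \left(\left(-6\right) \left(-30\right)\right) = \left(-9\right) 180 = -1620$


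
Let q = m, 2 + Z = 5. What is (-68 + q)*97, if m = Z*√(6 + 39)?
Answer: -6596 + 873*√5 ≈ -4643.9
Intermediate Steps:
Z = 3 (Z = -2 + 5 = 3)
m = 9*√5 (m = 3*√(6 + 39) = 3*√45 = 3*(3*√5) = 9*√5 ≈ 20.125)
q = 9*√5 ≈ 20.125
(-68 + q)*97 = (-68 + 9*√5)*97 = -6596 + 873*√5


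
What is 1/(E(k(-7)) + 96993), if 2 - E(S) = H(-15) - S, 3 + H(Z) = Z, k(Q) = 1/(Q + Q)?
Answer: 14/1358181 ≈ 1.0308e-5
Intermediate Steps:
k(Q) = 1/(2*Q)
H(Z) = -3 + Z
E(S) = 20 + S (E(S) = 2 - ((-3 - 15) - S) = 2 - (-18 - S) = 2 + (18 + S) = 20 + S)
1/(E(k(-7)) + 96993) = 1/((20 + (1/2)/(-7)) + 96993) = 1/((20 + (1/2)*(-1/7)) + 96993) = 1/((20 - 1/14) + 96993) = 1/(279/14 + 96993) = 1/(1358181/14) = 14/1358181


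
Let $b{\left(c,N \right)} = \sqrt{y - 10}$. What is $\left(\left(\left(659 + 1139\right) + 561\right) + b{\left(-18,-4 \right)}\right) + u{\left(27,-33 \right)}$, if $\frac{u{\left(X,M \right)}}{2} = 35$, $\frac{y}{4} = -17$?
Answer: $2429 + i \sqrt{78} \approx 2429.0 + 8.8318 i$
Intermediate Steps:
$y = -68$ ($y = 4 \left(-17\right) = -68$)
$u{\left(X,M \right)} = 70$ ($u{\left(X,M \right)} = 2 \cdot 35 = 70$)
$b{\left(c,N \right)} = i \sqrt{78}$ ($b{\left(c,N \right)} = \sqrt{-68 - 10} = \sqrt{-78} = i \sqrt{78}$)
$\left(\left(\left(659 + 1139\right) + 561\right) + b{\left(-18,-4 \right)}\right) + u{\left(27,-33 \right)} = \left(\left(\left(659 + 1139\right) + 561\right) + i \sqrt{78}\right) + 70 = \left(\left(1798 + 561\right) + i \sqrt{78}\right) + 70 = \left(2359 + i \sqrt{78}\right) + 70 = 2429 + i \sqrt{78}$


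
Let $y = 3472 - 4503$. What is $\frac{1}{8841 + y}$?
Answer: $\frac{1}{7810} \approx 0.00012804$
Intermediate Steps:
$y = -1031$ ($y = 3472 - 4503 = -1031$)
$\frac{1}{8841 + y} = \frac{1}{8841 - 1031} = \frac{1}{7810}$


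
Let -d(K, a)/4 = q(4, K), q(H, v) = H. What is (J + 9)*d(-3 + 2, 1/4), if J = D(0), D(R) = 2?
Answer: -176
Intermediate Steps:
J = 2
d(K, a) = -16 (d(K, a) = -4*4 = -16)
(J + 9)*d(-3 + 2, 1/4) = (2 + 9)*(-16) = 11*(-16) = -176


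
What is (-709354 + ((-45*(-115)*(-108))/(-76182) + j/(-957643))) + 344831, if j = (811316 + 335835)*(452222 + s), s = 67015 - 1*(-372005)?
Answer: -17413491424955757/12159193171 ≈ -1.4321e+6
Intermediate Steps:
s = 439020 (s = 67015 + 372005 = 439020)
j = 1022389151542 (j = (811316 + 335835)*(452222 + 439020) = 1147151*891242 = 1022389151542)
(-709354 + ((-45*(-115)*(-108))/(-76182) + j/(-957643))) + 344831 = (-709354 + ((-45*(-115)*(-108))/(-76182) + 1022389151542/(-957643))) + 344831 = (-709354 + ((5175*(-108))*(-1/76182) + 1022389151542*(-1/957643))) + 344831 = (-709354 + (-558900*(-1/76182) - 1022389151542/957643)) + 344831 = (-709354 + (93150/12697 - 1022389151542/957643)) + 344831 = (-709354 - 12981185852683324/12159193171) + 344831 = -21606358165304858/12159193171 + 344831 = -17413491424955757/12159193171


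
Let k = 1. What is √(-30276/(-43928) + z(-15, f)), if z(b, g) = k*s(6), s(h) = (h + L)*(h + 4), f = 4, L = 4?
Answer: √42019222/646 ≈ 10.034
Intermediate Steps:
s(h) = (4 + h)² (s(h) = (h + 4)*(h + 4) = (4 + h)*(4 + h) = (4 + h)²)
z(b, g) = 100 (z(b, g) = 1*(16 + 6² + 8*6) = 1*(16 + 36 + 48) = 1*100 = 100)
√(-30276/(-43928) + z(-15, f)) = √(-30276/(-43928) + 100) = √(-30276*(-1/43928) + 100) = √(7569/10982 + 100) = √(1105769/10982) = √42019222/646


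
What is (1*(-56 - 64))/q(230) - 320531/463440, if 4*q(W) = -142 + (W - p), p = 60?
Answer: -57856517/3244080 ≈ -17.835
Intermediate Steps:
q(W) = -101/2 + W/4 (q(W) = (-142 + (W - 1*60))/4 = (-142 + (W - 60))/4 = (-142 + (-60 + W))/4 = (-202 + W)/4 = -101/2 + W/4)
(1*(-56 - 64))/q(230) - 320531/463440 = (1*(-56 - 64))/(-101/2 + (¼)*230) - 320531/463440 = (1*(-120))/(-101/2 + 115/2) - 320531*1/463440 = -120/7 - 320531/463440 = -57856517/3244080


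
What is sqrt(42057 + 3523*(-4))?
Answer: sqrt(27965) ≈ 167.23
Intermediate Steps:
sqrt(42057 + 3523*(-4)) = sqrt(42057 - 14092) = sqrt(27965)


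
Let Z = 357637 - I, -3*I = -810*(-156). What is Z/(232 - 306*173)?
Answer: -399757/52706 ≈ -7.5847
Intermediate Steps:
I = -42120 (I = -(-270)*(-156) = -⅓*126360 = -42120)
Z = 399757 (Z = 357637 - 1*(-42120) = 357637 + 42120 = 399757)
Z/(232 - 306*173) = 399757/(232 - 306*173) = 399757/(232 - 52938) = 399757/(-52706) = 399757*(-1/52706) = -399757/52706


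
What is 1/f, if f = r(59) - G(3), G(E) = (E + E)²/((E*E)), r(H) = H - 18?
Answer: 1/37 ≈ 0.027027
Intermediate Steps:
r(H) = -18 + H
G(E) = 4 (G(E) = (2*E)²/(E²) = (4*E²)/E² = 4)
f = 37 (f = (-18 + 59) - 1*4 = 41 - 4 = 37)
1/f = 1/37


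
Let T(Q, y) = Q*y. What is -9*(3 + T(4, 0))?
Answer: -27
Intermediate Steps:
-9*(3 + T(4, 0)) = -9*(3 + 4*0) = -9*(3 + 0) = -9*3 = -27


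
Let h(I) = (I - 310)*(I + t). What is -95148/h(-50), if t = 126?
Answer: 2643/760 ≈ 3.4776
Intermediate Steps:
h(I) = (-310 + I)*(126 + I) (h(I) = (I - 310)*(I + 126) = (-310 + I)*(126 + I))
-95148/h(-50) = -95148/(-39060 + (-50)**2 - 184*(-50)) = -95148/(-39060 + 2500 + 9200) = -95148/(-27360) = -95148*(-1/27360) = 2643/760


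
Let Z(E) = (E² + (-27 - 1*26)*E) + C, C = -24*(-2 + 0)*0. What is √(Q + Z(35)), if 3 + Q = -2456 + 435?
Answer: I*√2654 ≈ 51.517*I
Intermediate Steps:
C = 0 (C = -24*(-2)*0 = -4*(-12)*0 = 48*0 = 0)
Z(E) = E² - 53*E (Z(E) = (E² + (-27 - 1*26)*E) + 0 = (E² + (-27 - 26)*E) + 0 = (E² - 53*E) + 0 = E² - 53*E)
Q = -2024 (Q = -3 + (-2456 + 435) = -3 - 2021 = -2024)
√(Q + Z(35)) = √(-2024 + 35*(-53 + 35)) = √(-2024 + 35*(-18)) = √(-2024 - 630) = √(-2654) = I*√2654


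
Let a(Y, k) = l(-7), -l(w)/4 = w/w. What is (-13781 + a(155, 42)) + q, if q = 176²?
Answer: 17191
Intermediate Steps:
l(w) = -4 (l(w) = -4*w/w = -4*1 = -4)
a(Y, k) = -4
q = 30976
(-13781 + a(155, 42)) + q = (-13781 - 4) + 30976 = -13785 + 30976 = 17191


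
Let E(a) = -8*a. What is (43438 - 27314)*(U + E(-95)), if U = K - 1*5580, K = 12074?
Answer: 116963496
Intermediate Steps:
U = 6494 (U = 12074 - 1*5580 = 12074 - 5580 = 6494)
(43438 - 27314)*(U + E(-95)) = (43438 - 27314)*(6494 - 8*(-95)) = 16124*(6494 + 760) = 16124*7254 = 116963496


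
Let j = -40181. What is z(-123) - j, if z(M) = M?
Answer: 40058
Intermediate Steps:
z(-123) - j = -123 - 1*(-40181) = -123 + 40181 = 40058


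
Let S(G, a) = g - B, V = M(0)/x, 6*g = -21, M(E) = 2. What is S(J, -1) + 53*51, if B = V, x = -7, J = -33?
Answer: 37797/14 ≈ 2699.8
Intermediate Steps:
g = -7/2 (g = (⅙)*(-21) = -7/2 ≈ -3.5000)
V = -2/7 (V = 2/(-7) = 2*(-⅐) = -2/7 ≈ -0.28571)
B = -2/7 ≈ -0.28571
S(G, a) = -45/14 (S(G, a) = -7/2 - 1*(-2/7) = -7/2 + 2/7 = -45/14)
S(J, -1) + 53*51 = -45/14 + 53*51 = -45/14 + 2703 = 37797/14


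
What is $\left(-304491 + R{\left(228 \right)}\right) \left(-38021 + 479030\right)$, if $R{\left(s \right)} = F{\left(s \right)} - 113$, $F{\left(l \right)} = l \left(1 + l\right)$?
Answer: $-111307143528$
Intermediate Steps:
$R{\left(s \right)} = -113 + s \left(1 + s\right)$ ($R{\left(s \right)} = s \left(1 + s\right) - 113 = -113 + s \left(1 + s\right)$)
$\left(-304491 + R{\left(228 \right)}\right) \left(-38021 + 479030\right) = \left(-304491 - \left(113 - 228 \left(1 + 228\right)\right)\right) \left(-38021 + 479030\right) = \left(-304491 + \left(-113 + 228 \cdot 229\right)\right) 441009 = \left(-304491 + \left(-113 + 52212\right)\right) 441009 = \left(-304491 + 52099\right) 441009 = \left(-252392\right) 441009 = -111307143528$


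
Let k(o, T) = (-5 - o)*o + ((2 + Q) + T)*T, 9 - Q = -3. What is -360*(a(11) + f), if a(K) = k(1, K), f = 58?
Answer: -117720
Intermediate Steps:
Q = 12 (Q = 9 - 1*(-3) = 9 + 3 = 12)
k(o, T) = T*(14 + T) + o*(-5 - o) (k(o, T) = (-5 - o)*o + ((2 + 12) + T)*T = o*(-5 - o) + (14 + T)*T = o*(-5 - o) + T*(14 + T) = T*(14 + T) + o*(-5 - o))
a(K) = -6 + K**2 + 14*K (a(K) = K**2 - 1*1**2 - 5*1 + 14*K = K**2 - 1*1 - 5 + 14*K = K**2 - 1 - 5 + 14*K = -6 + K**2 + 14*K)
-360*(a(11) + f) = -360*((-6 + 11**2 + 14*11) + 58) = -360*((-6 + 121 + 154) + 58) = -360*(269 + 58) = -360*327 = -18*6540 = -117720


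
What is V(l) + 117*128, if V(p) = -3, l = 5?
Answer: 14973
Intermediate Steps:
V(l) + 117*128 = -3 + 117*128 = -3 + 14976 = 14973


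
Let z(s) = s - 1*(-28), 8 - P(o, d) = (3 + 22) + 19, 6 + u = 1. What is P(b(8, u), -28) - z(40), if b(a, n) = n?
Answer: -104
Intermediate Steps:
u = -5 (u = -6 + 1 = -5)
P(o, d) = -36 (P(o, d) = 8 - ((3 + 22) + 19) = 8 - (25 + 19) = 8 - 1*44 = 8 - 44 = -36)
z(s) = 28 + s (z(s) = s + 28 = 28 + s)
P(b(8, u), -28) - z(40) = -36 - (28 + 40) = -36 - 1*68 = -36 - 68 = -104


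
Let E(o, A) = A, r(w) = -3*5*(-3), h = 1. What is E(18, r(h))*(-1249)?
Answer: -56205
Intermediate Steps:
r(w) = 45 (r(w) = -15*(-3) = 45)
E(18, r(h))*(-1249) = 45*(-1249) = -56205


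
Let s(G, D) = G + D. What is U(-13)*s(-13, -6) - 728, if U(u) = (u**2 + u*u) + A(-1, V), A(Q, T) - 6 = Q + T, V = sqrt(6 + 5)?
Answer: -7245 - 19*sqrt(11) ≈ -7308.0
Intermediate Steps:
V = sqrt(11) ≈ 3.3166
s(G, D) = D + G
A(Q, T) = 6 + Q + T (A(Q, T) = 6 + (Q + T) = 6 + Q + T)
U(u) = 5 + sqrt(11) + 2*u**2 (U(u) = (u**2 + u*u) + (6 - 1 + sqrt(11)) = (u**2 + u**2) + (5 + sqrt(11)) = 2*u**2 + (5 + sqrt(11)) = 5 + sqrt(11) + 2*u**2)
U(-13)*s(-13, -6) - 728 = (5 + sqrt(11) + 2*(-13)**2)*(-6 - 13) - 728 = (5 + sqrt(11) + 2*169)*(-19) - 728 = (5 + sqrt(11) + 338)*(-19) - 728 = (343 + sqrt(11))*(-19) - 728 = (-6517 - 19*sqrt(11)) - 728 = -7245 - 19*sqrt(11)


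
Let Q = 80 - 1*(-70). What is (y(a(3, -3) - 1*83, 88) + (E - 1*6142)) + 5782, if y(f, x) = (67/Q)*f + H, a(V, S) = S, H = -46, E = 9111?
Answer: 649994/75 ≈ 8666.6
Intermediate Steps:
Q = 150 (Q = 80 + 70 = 150)
y(f, x) = -46 + 67*f/150 (y(f, x) = (67/150)*f - 46 = (67*(1/150))*f - 46 = 67*f/150 - 46 = -46 + 67*f/150)
(y(a(3, -3) - 1*83, 88) + (E - 1*6142)) + 5782 = ((-46 + 67*(-3 - 1*83)/150) + (9111 - 1*6142)) + 5782 = ((-46 + 67*(-3 - 83)/150) + (9111 - 6142)) + 5782 = ((-46 + (67/150)*(-86)) + 2969) + 5782 = ((-46 - 2881/75) + 2969) + 5782 = (-6331/75 + 2969) + 5782 = 216344/75 + 5782 = 649994/75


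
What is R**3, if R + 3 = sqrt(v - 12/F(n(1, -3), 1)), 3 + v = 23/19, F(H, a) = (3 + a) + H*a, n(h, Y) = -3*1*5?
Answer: -4329/209 + 5497*I*sqrt(30514)/43681 ≈ -20.713 + 21.983*I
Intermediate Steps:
n(h, Y) = -15 (n(h, Y) = -3*5 = -15)
F(H, a) = 3 + a + H*a
v = -34/19 (v = -3 + 23/19 = -34/19 ≈ -1.7895)
R = -3 + I*sqrt(30514)/209 (R = -3 + sqrt(-34/19 - 12/(3 + 1 - 15*1)) = -3 + sqrt(-34/19 - 12/(3 + 1 - 15)) = -3 + sqrt(-34/19 - 12/(-11)) = -3 + sqrt(-34/19 - 12*(-1/11)) = -3 + sqrt(-34/19 + 12/11) = -3 + sqrt(-146/209) = -3 + I*sqrt(30514)/209 ≈ -3.0 + 0.8358*I)
R**3 = (-3 + I*sqrt(30514)/209)**3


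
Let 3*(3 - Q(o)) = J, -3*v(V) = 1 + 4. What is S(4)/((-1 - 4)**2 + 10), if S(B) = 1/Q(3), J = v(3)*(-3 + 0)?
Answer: 3/140 ≈ 0.021429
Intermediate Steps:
v(V) = -5/3 (v(V) = -(1 + 4)/3 = -1/3*5 = -5/3)
J = 5 (J = -5*(-3 + 0)/3 = -5/3*(-3) = 5)
Q(o) = 4/3 (Q(o) = 3 - 1/3*5 = 3 - 5/3 = 4/3)
S(B) = 3/4 (S(B) = 1/(4/3) = 3/4)
S(4)/((-1 - 4)**2 + 10) = (3/4)/((-1 - 4)**2 + 10) = (3/4)/((-5)**2 + 10) = (3/4)/(25 + 10) = (3/4)/35 = (1/35)*(3/4) = 3/140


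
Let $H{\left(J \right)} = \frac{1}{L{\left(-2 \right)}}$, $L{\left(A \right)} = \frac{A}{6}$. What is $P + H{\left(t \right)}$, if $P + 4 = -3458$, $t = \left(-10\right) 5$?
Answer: $-3465$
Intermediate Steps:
$t = -50$
$L{\left(A \right)} = \frac{A}{6}$ ($L{\left(A \right)} = A \frac{1}{6} = \frac{A}{6}$)
$P = -3462$ ($P = -4 - 3458 = -3462$)
$H{\left(J \right)} = -3$ ($H{\left(J \right)} = \frac{1}{\frac{1}{6} \left(-2\right)} = \frac{1}{- \frac{1}{3}} = -3$)
$P + H{\left(t \right)} = -3462 - 3 = -3465$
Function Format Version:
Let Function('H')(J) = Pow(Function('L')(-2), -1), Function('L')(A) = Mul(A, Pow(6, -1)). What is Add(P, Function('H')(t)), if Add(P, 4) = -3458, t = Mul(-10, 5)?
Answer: -3465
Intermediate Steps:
t = -50
Function('L')(A) = Mul(Rational(1, 6), A) (Function('L')(A) = Mul(A, Rational(1, 6)) = Mul(Rational(1, 6), A))
P = -3462 (P = Add(-4, -3458) = -3462)
Function('H')(J) = -3 (Function('H')(J) = Pow(Mul(Rational(1, 6), -2), -1) = Pow(Rational(-1, 3), -1) = -3)
Add(P, Function('H')(t)) = Add(-3462, -3) = -3465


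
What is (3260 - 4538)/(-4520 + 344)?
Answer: 71/232 ≈ 0.30603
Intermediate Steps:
(3260 - 4538)/(-4520 + 344) = -1278/(-4176) = -1278*(-1/4176) = 71/232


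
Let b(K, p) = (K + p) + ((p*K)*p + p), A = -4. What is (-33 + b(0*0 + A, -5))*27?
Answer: -3969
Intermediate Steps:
b(K, p) = K + 2*p + K*p**2 (b(K, p) = (K + p) + ((K*p)*p + p) = (K + p) + (K*p**2 + p) = (K + p) + (p + K*p**2) = K + 2*p + K*p**2)
(-33 + b(0*0 + A, -5))*27 = (-33 + ((0*0 - 4) + 2*(-5) + (0*0 - 4)*(-5)**2))*27 = (-33 + ((0 - 4) - 10 + (0 - 4)*25))*27 = (-33 + (-4 - 10 - 4*25))*27 = (-33 + (-4 - 10 - 100))*27 = (-33 - 114)*27 = -147*27 = -3969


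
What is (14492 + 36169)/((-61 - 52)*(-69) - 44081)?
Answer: -50661/36284 ≈ -1.3962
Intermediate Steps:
(14492 + 36169)/((-61 - 52)*(-69) - 44081) = 50661/(-113*(-69) - 44081) = 50661/(7797 - 44081) = 50661/(-36284) = 50661*(-1/36284) = -50661/36284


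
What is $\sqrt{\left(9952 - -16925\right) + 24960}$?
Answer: $\sqrt{51837} \approx 227.68$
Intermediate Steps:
$\sqrt{\left(9952 - -16925\right) + 24960} = \sqrt{\left(9952 + 16925\right) + 24960} = \sqrt{26877 + 24960} = \sqrt{51837}$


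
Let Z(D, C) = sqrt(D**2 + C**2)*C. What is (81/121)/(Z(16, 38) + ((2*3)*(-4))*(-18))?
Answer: -2187/17153081 + 7695*sqrt(17)/68612324 ≈ 0.00033491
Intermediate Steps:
Z(D, C) = C*sqrt(C**2 + D**2) (Z(D, C) = sqrt(C**2 + D**2)*C = C*sqrt(C**2 + D**2))
(81/121)/(Z(16, 38) + ((2*3)*(-4))*(-18)) = (81/121)/(38*sqrt(38**2 + 16**2) + ((2*3)*(-4))*(-18)) = (81*(1/121))/(38*sqrt(1444 + 256) + (6*(-4))*(-18)) = 81/(121*(38*sqrt(1700) - 24*(-18))) = 81/(121*(38*(10*sqrt(17)) + 432)) = 81/(121*(380*sqrt(17) + 432)) = 81/(121*(432 + 380*sqrt(17)))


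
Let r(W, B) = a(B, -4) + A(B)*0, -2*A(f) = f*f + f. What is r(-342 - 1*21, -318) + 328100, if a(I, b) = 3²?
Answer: 328109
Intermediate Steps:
A(f) = -f/2 - f²/2 (A(f) = -(f*f + f)/2 = -(f² + f)/2 = -(f + f²)/2 = -f/2 - f²/2)
a(I, b) = 9
r(W, B) = 9 (r(W, B) = 9 - B*(1 + B)/2*0 = 9 + 0 = 9)
r(-342 - 1*21, -318) + 328100 = 9 + 328100 = 328109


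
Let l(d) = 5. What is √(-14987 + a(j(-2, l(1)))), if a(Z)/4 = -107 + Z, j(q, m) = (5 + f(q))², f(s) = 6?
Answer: 3*I*√1659 ≈ 122.19*I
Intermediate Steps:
j(q, m) = 121 (j(q, m) = (5 + 6)² = 11² = 121)
a(Z) = -428 + 4*Z (a(Z) = 4*(-107 + Z) = -428 + 4*Z)
√(-14987 + a(j(-2, l(1)))) = √(-14987 + (-428 + 4*121)) = √(-14987 + (-428 + 484)) = √(-14987 + 56) = √(-14931) = 3*I*√1659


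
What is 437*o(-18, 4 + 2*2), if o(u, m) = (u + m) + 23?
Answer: 5681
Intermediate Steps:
o(u, m) = 23 + m + u (o(u, m) = (m + u) + 23 = 23 + m + u)
437*o(-18, 4 + 2*2) = 437*(23 + (4 + 2*2) - 18) = 437*(23 + (4 + 4) - 18) = 437*(23 + 8 - 18) = 437*13 = 5681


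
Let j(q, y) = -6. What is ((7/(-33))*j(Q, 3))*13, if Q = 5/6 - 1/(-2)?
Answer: 182/11 ≈ 16.545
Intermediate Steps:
Q = 4/3 (Q = 5*(⅙) - 1*(-½) = ⅚ + ½ = 4/3 ≈ 1.3333)
((7/(-33))*j(Q, 3))*13 = ((7/(-33))*(-6))*13 = ((7*(-1/33))*(-6))*13 = -7/33*(-6)*13 = (14/11)*13 = 182/11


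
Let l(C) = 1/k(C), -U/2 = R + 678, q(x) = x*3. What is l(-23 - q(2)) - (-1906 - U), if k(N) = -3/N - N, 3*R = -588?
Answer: 795077/844 ≈ 942.03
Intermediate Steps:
q(x) = 3*x
R = -196 (R = (⅓)*(-588) = -196)
k(N) = -N - 3/N
U = -964 (U = -2*(-196 + 678) = -2*482 = -964)
l(C) = 1/(-C - 3/C)
l(-23 - q(2)) - (-1906 - U) = -(-23 - 3*2)/(3 + (-23 - 3*2)²) - (-1906 - 1*(-964)) = -(-23 - 1*6)/(3 + (-23 - 1*6)²) - (-1906 + 964) = -(-23 - 6)/(3 + (-23 - 6)²) - 1*(-942) = -1*(-29)/(3 + (-29)²) + 942 = -1*(-29)/(3 + 841) + 942 = -1*(-29)/844 + 942 = -1*(-29)*1/844 + 942 = 29/844 + 942 = 795077/844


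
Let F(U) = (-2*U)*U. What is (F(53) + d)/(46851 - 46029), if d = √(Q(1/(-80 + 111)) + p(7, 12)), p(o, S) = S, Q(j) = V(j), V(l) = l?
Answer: -2809/411 + √11563/25482 ≈ -6.8303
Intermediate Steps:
Q(j) = j
F(U) = -2*U²
d = √11563/31 (d = √(1/(-80 + 111) + 12) = √(1/31 + 12) = √(373/31) = √11563/31 ≈ 3.4688)
(F(53) + d)/(46851 - 46029) = (-2*53² + √11563/31)/(46851 - 46029) = (-2*2809 + √11563/31)/822 = (-5618 + √11563/31)*(1/822) = -2809/411 + √11563/25482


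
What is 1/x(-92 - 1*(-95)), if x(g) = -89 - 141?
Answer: -1/230 ≈ -0.0043478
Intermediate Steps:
x(g) = -230
1/x(-92 - 1*(-95)) = 1/(-230) = -1/230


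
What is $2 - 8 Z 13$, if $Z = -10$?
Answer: $2080$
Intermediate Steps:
$2 - 8 Z 13 = 2 \left(-8\right) \left(-10\right) 13 = 2 \cdot 80 \cdot 13 = 2 \cdot 1040 = 2080$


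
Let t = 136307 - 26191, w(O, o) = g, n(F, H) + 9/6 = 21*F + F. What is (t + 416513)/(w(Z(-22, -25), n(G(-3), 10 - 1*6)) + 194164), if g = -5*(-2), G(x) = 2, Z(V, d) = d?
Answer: 526629/194174 ≈ 2.7122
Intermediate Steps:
n(F, H) = -3/2 + 22*F (n(F, H) = -3/2 + (21*F + F) = -3/2 + 22*F)
g = 10
w(O, o) = 10
t = 110116
(t + 416513)/(w(Z(-22, -25), n(G(-3), 10 - 1*6)) + 194164) = (110116 + 416513)/(10 + 194164) = 526629/194174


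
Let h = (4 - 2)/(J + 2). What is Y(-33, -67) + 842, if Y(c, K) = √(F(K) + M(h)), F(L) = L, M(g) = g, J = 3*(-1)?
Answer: 842 + I*√69 ≈ 842.0 + 8.3066*I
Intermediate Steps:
J = -3
h = -2 (h = (4 - 2)/(-3 + 2) = 2/(-1) = 2*(-1) = -2)
Y(c, K) = √(-2 + K) (Y(c, K) = √(K - 2) = √(-2 + K))
Y(-33, -67) + 842 = √(-2 - 67) + 842 = √(-69) + 842 = I*√69 + 842 = 842 + I*√69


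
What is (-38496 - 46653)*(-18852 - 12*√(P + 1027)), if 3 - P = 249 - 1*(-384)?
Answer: 1605228948 + 1021788*√397 ≈ 1.6256e+9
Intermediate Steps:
P = -630 (P = 3 - (249 - 1*(-384)) = 3 - (249 + 384) = 3 - 1*633 = 3 - 633 = -630)
(-38496 - 46653)*(-18852 - 12*√(P + 1027)) = (-38496 - 46653)*(-18852 - 12*√(-630 + 1027)) = -85149*(-18852 - 12*√397) = 1605228948 + 1021788*√397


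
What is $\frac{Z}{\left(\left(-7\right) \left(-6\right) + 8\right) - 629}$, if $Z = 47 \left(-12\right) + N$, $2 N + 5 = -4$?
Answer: $\frac{379}{386} \approx 0.98186$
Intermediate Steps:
$N = - \frac{9}{2}$ ($N = - \frac{5}{2} + \frac{1}{2} \left(-4\right) = - \frac{5}{2} - 2 = - \frac{9}{2} \approx -4.5$)
$Z = - \frac{1137}{2}$ ($Z = 47 \left(-12\right) - \frac{9}{2} = -564 - \frac{9}{2} = - \frac{1137}{2} \approx -568.5$)
$\frac{Z}{\left(\left(-7\right) \left(-6\right) + 8\right) - 629} = - \frac{1137}{2 \left(\left(\left(-7\right) \left(-6\right) + 8\right) - 629\right)} = - \frac{1137}{2 \left(\left(42 + 8\right) - 629\right)} = - \frac{1137}{2 \left(50 - 629\right)} = - \frac{1137}{2 \left(-579\right)} = \left(- \frac{1137}{2}\right) \left(- \frac{1}{579}\right) = \frac{379}{386}$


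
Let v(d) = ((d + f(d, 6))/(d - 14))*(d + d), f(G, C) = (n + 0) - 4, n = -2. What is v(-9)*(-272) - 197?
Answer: 68909/23 ≈ 2996.0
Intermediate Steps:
f(G, C) = -6 (f(G, C) = (-2 + 0) - 4 = -2 - 4 = -6)
v(d) = 2*d*(-6 + d)/(-14 + d) (v(d) = ((d - 6)/(d - 14))*(d + d) = ((-6 + d)/(-14 + d))*(2*d) = 2*d*(-6 + d)/(-14 + d))
v(-9)*(-272) - 197 = (2*(-9)*(-6 - 9)/(-14 - 9))*(-272) - 197 = (2*(-9)*(-15)/(-23))*(-272) - 197 = (2*(-9)*(-1/23)*(-15))*(-272) - 197 = -270/23*(-272) - 197 = 73440/23 - 197 = 68909/23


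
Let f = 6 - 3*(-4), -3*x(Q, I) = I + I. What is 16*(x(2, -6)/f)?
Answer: 32/9 ≈ 3.5556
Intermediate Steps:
x(Q, I) = -2*I/3 (x(Q, I) = -(I + I)/3 = -2*I/3)
f = 18 (f = 6 + 12 = 18)
16*(x(2, -6)/f) = 16*(-2/3*(-6)/18) = 16*(4*(1/18)) = 16*(2/9) = 32/9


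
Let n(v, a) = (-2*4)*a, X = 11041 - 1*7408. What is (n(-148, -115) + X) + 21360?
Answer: 25913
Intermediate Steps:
X = 3633 (X = 11041 - 7408 = 3633)
n(v, a) = -8*a
(n(-148, -115) + X) + 21360 = (-8*(-115) + 3633) + 21360 = (920 + 3633) + 21360 = 4553 + 21360 = 25913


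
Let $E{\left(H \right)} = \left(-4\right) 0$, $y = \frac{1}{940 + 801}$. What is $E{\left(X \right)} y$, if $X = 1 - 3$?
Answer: $0$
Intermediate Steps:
$y = \frac{1}{1741} \approx 0.00057438$
$X = -2$ ($X = 1 - 3 = -2$)
$E{\left(H \right)} = 0$
$E{\left(X \right)} y = 0 \cdot \frac{1}{1741} = 0$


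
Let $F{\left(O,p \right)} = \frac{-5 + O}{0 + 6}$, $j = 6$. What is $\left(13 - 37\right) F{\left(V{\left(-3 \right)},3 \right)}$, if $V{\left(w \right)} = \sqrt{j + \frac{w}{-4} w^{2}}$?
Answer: $20 - 2 \sqrt{51} \approx 5.7171$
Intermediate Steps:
$V{\left(w \right)} = \sqrt{6 - \frac{w^{3}}{4}}$ ($V{\left(w \right)} = \sqrt{6 + \frac{w}{-4} w^{2}} = \sqrt{6 + w \left(- \frac{1}{4}\right) w^{2}} = \sqrt{6 + - \frac{w}{4} w^{2}} = \sqrt{6 - \frac{w^{3}}{4}}$)
$F{\left(O,p \right)} = - \frac{5}{6} + \frac{O}{6}$ ($F{\left(O,p \right)} = \frac{-5 + O}{6} = \left(-5 + O\right) \frac{1}{6} = - \frac{5}{6} + \frac{O}{6}$)
$\left(13 - 37\right) F{\left(V{\left(-3 \right)},3 \right)} = \left(13 - 37\right) \left(- \frac{5}{6} + \frac{\frac{1}{2} \sqrt{24 - \left(-3\right)^{3}}}{6}\right) = - 24 \left(- \frac{5}{6} + \frac{\frac{1}{2} \sqrt{24 - -27}}{6}\right) = - 24 \left(- \frac{5}{6} + \frac{\frac{1}{2} \sqrt{24 + 27}}{6}\right) = - 24 \left(- \frac{5}{6} + \frac{\frac{1}{2} \sqrt{51}}{6}\right) = - 24 \left(- \frac{5}{6} + \frac{\sqrt{51}}{12}\right) = 20 - 2 \sqrt{51}$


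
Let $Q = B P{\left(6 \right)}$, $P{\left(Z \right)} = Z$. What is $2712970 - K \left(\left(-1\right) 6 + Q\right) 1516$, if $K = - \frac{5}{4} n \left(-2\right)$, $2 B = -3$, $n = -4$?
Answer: $2485570$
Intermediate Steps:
$B = - \frac{3}{2}$ ($B = \frac{1}{2} \left(-3\right) = - \frac{3}{2} \approx -1.5$)
$K = -10$ ($K = - \frac{5}{4} \left(-4\right) \left(-2\right) = \left(-5\right) \frac{1}{4} \left(-4\right) \left(-2\right) = \left(- \frac{5}{4}\right) \left(-4\right) \left(-2\right) = 5 \left(-2\right) = -10$)
$Q = -9$ ($Q = \left(- \frac{3}{2}\right) 6 = -9$)
$2712970 - K \left(\left(-1\right) 6 + Q\right) 1516 = 2712970 - - 10 \left(\left(-1\right) 6 - 9\right) 1516 = 2712970 - - 10 \left(-6 - 9\right) 1516 = 2712970 - \left(-10\right) \left(-15\right) 1516 = 2712970 - 150 \cdot 1516 = 2712970 - 227400 = 2485570$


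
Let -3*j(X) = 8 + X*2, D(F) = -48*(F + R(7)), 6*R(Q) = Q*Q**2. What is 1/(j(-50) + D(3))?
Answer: -3/8572 ≈ -0.00034998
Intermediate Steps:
R(Q) = Q**3/6 (R(Q) = (Q*Q**2)/6 = Q**3/6)
D(F) = -2744 - 48*F (D(F) = -48*(F + (1/6)*7**3) = -48*(F + (1/6)*343) = -48*(F + 343/6) = -48*(343/6 + F) = -2744 - 48*F)
j(X) = -8/3 - 2*X/3 (j(X) = -(8 + X*2)/3 = -(8 + 2*X)/3 = -8/3 - 2*X/3)
1/(j(-50) + D(3)) = 1/((-8/3 - 2/3*(-50)) + (-2744 - 48*3)) = 1/((-8/3 + 100/3) + (-2744 - 144)) = 1/(92/3 - 2888) = 1/(-8572/3) = -3/8572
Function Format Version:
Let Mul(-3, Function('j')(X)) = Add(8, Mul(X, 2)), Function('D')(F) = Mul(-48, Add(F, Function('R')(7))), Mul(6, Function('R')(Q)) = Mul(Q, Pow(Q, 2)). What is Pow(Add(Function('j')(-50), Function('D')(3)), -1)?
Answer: Rational(-3, 8572) ≈ -0.00034998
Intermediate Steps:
Function('R')(Q) = Mul(Rational(1, 6), Pow(Q, 3)) (Function('R')(Q) = Mul(Rational(1, 6), Mul(Q, Pow(Q, 2))) = Mul(Rational(1, 6), Pow(Q, 3)))
Function('D')(F) = Add(-2744, Mul(-48, F)) (Function('D')(F) = Mul(-48, Add(F, Mul(Rational(1, 6), Pow(7, 3)))) = Mul(-48, Add(F, Mul(Rational(1, 6), 343))) = Mul(-48, Add(F, Rational(343, 6))) = Mul(-48, Add(Rational(343, 6), F)) = Add(-2744, Mul(-48, F)))
Function('j')(X) = Add(Rational(-8, 3), Mul(Rational(-2, 3), X)) (Function('j')(X) = Mul(Rational(-1, 3), Add(8, Mul(X, 2))) = Mul(Rational(-1, 3), Add(8, Mul(2, X))) = Add(Rational(-8, 3), Mul(Rational(-2, 3), X)))
Pow(Add(Function('j')(-50), Function('D')(3)), -1) = Pow(Add(Add(Rational(-8, 3), Mul(Rational(-2, 3), -50)), Add(-2744, Mul(-48, 3))), -1) = Pow(Add(Add(Rational(-8, 3), Rational(100, 3)), Add(-2744, -144)), -1) = Pow(Add(Rational(92, 3), -2888), -1) = Pow(Rational(-8572, 3), -1) = Rational(-3, 8572)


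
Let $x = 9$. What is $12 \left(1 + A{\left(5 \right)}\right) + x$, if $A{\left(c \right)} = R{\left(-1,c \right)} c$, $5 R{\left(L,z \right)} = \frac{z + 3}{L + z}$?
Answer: $45$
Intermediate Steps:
$R{\left(L,z \right)} = \frac{3 + z}{5 \left(L + z\right)}$ ($R{\left(L,z \right)} = \frac{\left(z + 3\right) \frac{1}{L + z}}{5} = \frac{\left(3 + z\right) \frac{1}{L + z}}{5} = \frac{\frac{1}{L + z} \left(3 + z\right)}{5} = \frac{3 + z}{5 \left(L + z\right)}$)
$A{\left(c \right)} = \frac{c \left(3 + c\right)}{5 \left(-1 + c\right)}$ ($A{\left(c \right)} = \frac{3 + c}{5 \left(-1 + c\right)} c = \frac{c \left(3 + c\right)}{5 \left(-1 + c\right)}$)
$12 \left(1 + A{\left(5 \right)}\right) + x = 12 \left(1 + \frac{1}{5} \cdot 5 \frac{1}{-1 + 5} \left(3 + 5\right)\right) + 9 = 12 \left(1 + \frac{1}{5} \cdot 5 \cdot \frac{1}{4} \cdot 8\right) + 9 = 12 \left(1 + 2\right) + 9 = 12 \cdot 3 + 9 = 36 + 9 = 45$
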